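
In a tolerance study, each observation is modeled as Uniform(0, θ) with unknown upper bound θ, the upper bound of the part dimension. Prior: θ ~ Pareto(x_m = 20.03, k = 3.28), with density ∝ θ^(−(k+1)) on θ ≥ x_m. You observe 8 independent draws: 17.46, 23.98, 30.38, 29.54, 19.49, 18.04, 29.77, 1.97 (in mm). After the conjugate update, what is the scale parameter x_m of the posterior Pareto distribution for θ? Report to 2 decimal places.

A Pareto(scale x_m, shape k) prior on the upper bound θ of Uniform(0, θ) is conjugate: posterior is Pareto(max(x_m, max xᵢ), k + n).
Sample maximum = 30.38; prior scale x_m = 20.03 → posterior scale = max = 30.38.
Posterior shape = 3.28 + 8 = 11.28.
Posterior scale x_m = 30.38.

30.38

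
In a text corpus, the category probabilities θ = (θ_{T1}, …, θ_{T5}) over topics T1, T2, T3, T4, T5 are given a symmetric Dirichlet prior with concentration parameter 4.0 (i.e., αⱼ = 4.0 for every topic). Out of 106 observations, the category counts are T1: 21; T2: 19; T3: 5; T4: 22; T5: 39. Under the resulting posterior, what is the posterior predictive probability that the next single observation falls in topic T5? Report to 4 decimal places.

0.3413

The Dirichlet prior is conjugate to the Multinomial likelihood: each posterior αⱼ = prior αⱼ + observed count nⱼ.
Posterior concentration: (25.0, 23.0, 9.0, 26.0, 43.0), total = 126.0.
P(next = T5 | data) = α_{T5}/Σα = 0.3413.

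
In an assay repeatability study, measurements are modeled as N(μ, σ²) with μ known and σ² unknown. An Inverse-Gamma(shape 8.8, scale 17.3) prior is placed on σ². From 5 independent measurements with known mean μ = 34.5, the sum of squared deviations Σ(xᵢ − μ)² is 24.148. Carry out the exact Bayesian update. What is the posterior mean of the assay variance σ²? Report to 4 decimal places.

2.8518

With known mean μ and an Inverse-Gamma(α, β) prior on σ², the Normal likelihood is conjugate: posterior is Inv-Gamma(α + n/2, β + Σ(xᵢ−μ)²/2).
Posterior: Inv-Gamma(8.8 + 5/2, 17.3 + 24.148/2) = Inv-Gamma(11.30, 29.3740).
E[σ²|data] = β/(α−1) = 29.3740/10.30 = 2.8518.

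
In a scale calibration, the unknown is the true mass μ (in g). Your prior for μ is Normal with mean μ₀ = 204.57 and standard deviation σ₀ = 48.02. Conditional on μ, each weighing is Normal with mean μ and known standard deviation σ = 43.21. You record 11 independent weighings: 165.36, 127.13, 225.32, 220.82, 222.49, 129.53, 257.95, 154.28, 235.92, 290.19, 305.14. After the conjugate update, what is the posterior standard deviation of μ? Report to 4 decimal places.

12.5738

For Normal data with known variance σ², a Normal(μ₀, σ₀²) prior on μ is conjugate. Posterior precision = 1/σ₀² + n/σ²; posterior mean is the precision-weighted average of μ₀ and x̄.
σ₀² = 48.02² = 2305.9204, σ² = 43.21² = 1867.1041; σ² + n·σ₀² = 1867.1041 + 11·2305.9204 = 27232.2285.
Posterior precision = 1/σ₀² + n/σ² = 1/2305.9204 + 11/1867.1041 = (σ² + n·σ₀²)/(σ₀²σ²) = 27232.2285/(2305.9204·1867.1041); posterior variance σₙ² = σ₀²σ²/(σ² + n·σ₀²) = 2305.9204·1867.1041/27232.2285 = 158.099196.
Posterior SD = √σₙ² = √(2305.9204·1867.1041/27232.2285) = 12.5738.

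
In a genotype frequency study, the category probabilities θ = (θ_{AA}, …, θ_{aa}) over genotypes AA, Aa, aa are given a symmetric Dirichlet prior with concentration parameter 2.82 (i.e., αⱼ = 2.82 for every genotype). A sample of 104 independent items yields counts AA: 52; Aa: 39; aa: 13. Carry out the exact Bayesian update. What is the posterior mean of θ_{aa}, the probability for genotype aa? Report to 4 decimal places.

0.1407

The Dirichlet prior is conjugate to the Multinomial likelihood: each posterior αⱼ = prior αⱼ + observed count nⱼ.
Posterior concentration: (54.82, 41.82, 15.82), total = 112.46.
E[θ_{aa}|data] = α_{aa}/Σα = 15.82/112.46 = 0.1407.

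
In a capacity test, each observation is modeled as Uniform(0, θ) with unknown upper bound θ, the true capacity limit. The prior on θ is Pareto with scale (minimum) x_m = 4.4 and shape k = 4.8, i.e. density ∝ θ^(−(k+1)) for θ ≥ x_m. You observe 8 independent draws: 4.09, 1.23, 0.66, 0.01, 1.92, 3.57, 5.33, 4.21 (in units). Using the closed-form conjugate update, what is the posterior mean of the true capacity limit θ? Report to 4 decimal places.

5.7817

A Pareto(scale x_m, shape k) prior on the upper bound θ of Uniform(0, θ) is conjugate: posterior is Pareto(max(x_m, max xᵢ), k + n).
Sample maximum = 5.33; prior scale x_m = 4.4 → posterior scale = max = 5.33.
Posterior shape = 4.8 + 8 = 12.8.
E[θ|data] = k·x_m/(k−1) = 12.8·5.33/11.8 = 5.7817.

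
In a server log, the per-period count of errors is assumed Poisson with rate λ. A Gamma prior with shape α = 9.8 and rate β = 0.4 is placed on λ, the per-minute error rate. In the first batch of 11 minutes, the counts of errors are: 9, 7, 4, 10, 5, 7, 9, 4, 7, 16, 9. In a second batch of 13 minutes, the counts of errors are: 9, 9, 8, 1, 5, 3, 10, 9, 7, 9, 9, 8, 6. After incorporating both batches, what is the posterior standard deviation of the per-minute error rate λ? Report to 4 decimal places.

With a Gamma(shape α, rate β) prior, the Poisson likelihood is conjugate: the posterior is Gamma(α + ΣXᵢ, β + n).
Batch 1: sum of counts S = 87 over n = 11 minutes.
After batch 1: Gamma(α+S, β+n) = Gamma(9.8+87, 0.4+11) = Gamma(96.8, 11.4).
Batch 2: sum of counts S = 93 over n = 13 minutes.
After batch 2: Gamma(α+S, β+n) = Gamma(96.8+93, 11.4+13) = Gamma(189.8, 24.4).
SD = √α/β = √189.8/24.4 = 0.5646.

0.5646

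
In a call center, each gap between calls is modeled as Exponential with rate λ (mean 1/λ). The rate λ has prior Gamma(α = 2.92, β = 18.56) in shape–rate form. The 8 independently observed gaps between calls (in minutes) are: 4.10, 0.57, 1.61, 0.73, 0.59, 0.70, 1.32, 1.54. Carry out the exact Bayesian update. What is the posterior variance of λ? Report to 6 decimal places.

0.012363

With a Gamma(shape α, rate β) prior on the exponential rate λ, the posterior after n observations with total T = Σxᵢ is Gamma(α+n, β+T).
Sum of observations T = 11.16 minutes; n = 8.
Posterior: Gamma(2.92+8, 18.56+11.16) = Gamma(10.92, 29.72).
Var = α/β² = 0.012363.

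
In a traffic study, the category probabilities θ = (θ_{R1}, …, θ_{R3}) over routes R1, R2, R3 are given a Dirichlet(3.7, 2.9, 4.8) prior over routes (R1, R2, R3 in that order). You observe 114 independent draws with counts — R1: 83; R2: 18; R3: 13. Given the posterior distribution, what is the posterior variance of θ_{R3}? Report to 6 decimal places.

0.000964

The Dirichlet prior is conjugate to the Multinomial likelihood: each posterior αⱼ = prior αⱼ + observed count nⱼ.
Posterior concentration: (86.7, 20.9, 17.8), total = 125.4.
Var[θ_j] = α_j(Σα−α_j)/((Σα)²(Σα+1)) = 17.8·107.6/(125.4²·126.4) = 0.000964.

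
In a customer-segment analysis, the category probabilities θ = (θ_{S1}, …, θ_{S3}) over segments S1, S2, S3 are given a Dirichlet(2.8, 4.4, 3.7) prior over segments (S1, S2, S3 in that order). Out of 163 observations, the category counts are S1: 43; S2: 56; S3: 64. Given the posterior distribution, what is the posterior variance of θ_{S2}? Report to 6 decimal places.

The Dirichlet prior is conjugate to the Multinomial likelihood: each posterior αⱼ = prior αⱼ + observed count nⱼ.
Posterior concentration: (45.8, 60.4, 67.7), total = 173.9.
Var[θ_j] = α_j(Σα−α_j)/((Σα)²(Σα+1)) = 60.4·113.5/(173.9²·174.9) = 0.001296.

0.001296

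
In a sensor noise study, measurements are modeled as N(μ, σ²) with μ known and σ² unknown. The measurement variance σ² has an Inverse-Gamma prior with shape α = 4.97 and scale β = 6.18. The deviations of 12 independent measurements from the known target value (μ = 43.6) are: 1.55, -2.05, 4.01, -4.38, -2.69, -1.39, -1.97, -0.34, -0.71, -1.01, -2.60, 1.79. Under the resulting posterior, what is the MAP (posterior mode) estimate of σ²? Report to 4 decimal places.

3.2950

With known mean μ and an Inverse-Gamma(α, β) prior on σ², the Normal likelihood is conjugate: posterior is Inv-Gamma(α + n/2, β + Σ(xᵢ−μ)²/2).
Σ(xᵢ−μ)² = (1.55)² + (-2.05)² + (4.01)² + (-4.38)² + (-2.69)² + (-1.39)² + (-1.97)² + (-0.34)² + (-0.71)² + (-1.01)² + (-2.60)² + (1.79)² = 66.5225.
Posterior: Inv-Gamma(4.97 + 12/2, 6.18 + 66.5225/2) = Inv-Gamma(10.97, 39.44125).
Mode = β/(α+1) = 39.44125/11.97 = 3.2950.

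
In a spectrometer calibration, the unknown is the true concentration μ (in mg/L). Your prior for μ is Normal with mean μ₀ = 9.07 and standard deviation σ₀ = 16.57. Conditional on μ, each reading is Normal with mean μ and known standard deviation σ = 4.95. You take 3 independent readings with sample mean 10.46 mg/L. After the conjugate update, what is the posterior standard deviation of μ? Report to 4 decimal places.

For Normal data with known variance σ², a Normal(μ₀, σ₀²) prior on μ is conjugate. Posterior precision = 1/σ₀² + n/σ²; posterior mean is the precision-weighted average of μ₀ and x̄.
σ₀² = 16.57² = 274.5649, σ² = 4.95² = 24.5025; σ² + n·σ₀² = 24.5025 + 3·274.5649 = 848.1972.
Posterior precision = 1/σ₀² + n/σ² = 1/274.5649 + 3/24.5025 = (σ² + n·σ₀²)/(σ₀²σ²) = 848.1972/(274.5649·24.5025); posterior variance σₙ² = σ₀²σ²/(σ² + n·σ₀²) = 274.5649·24.5025/848.1972 = 7.931559.
Posterior SD = √σₙ² = √(274.5649·24.5025/848.1972) = 2.8163.

2.8163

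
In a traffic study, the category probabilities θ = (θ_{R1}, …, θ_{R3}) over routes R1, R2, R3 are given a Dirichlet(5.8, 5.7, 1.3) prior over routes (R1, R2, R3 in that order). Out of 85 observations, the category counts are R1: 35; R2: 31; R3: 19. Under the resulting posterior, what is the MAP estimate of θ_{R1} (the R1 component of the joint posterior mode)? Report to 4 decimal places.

The Dirichlet prior is conjugate to the Multinomial likelihood: each posterior αⱼ = prior αⱼ + observed count nⱼ.
Posterior concentration: (40.8, 36.7, 20.3), total = 97.8.
Joint mode component: (α_{R1}−1)/(Σα−K) = 39.8/94.8 = 0.4198.

0.4198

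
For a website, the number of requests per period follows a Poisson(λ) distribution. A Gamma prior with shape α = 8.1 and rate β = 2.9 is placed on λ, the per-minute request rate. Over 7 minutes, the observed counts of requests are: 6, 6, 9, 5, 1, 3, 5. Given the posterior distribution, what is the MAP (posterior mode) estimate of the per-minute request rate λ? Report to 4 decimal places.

With a Gamma(shape α, rate β) prior, the Poisson likelihood is conjugate: the posterior is Gamma(α + ΣXᵢ, β + n).
Sum of counts S = 35 over n = 7 minutes.
Posterior: Gamma(α+S, β+n) = Gamma(8.1+35, 2.9+7) = Gamma(43.1, 9.9).
Mode of Gamma(α,β) for α≥1 is (α−1)/β = 42.1/9.9 = 4.2525.

4.2525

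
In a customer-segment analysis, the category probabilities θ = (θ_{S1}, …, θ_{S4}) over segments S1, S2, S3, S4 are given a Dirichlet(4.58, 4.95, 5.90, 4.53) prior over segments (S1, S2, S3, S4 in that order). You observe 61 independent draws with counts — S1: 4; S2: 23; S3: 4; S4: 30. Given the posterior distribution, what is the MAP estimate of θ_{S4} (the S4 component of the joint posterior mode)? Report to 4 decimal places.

0.4357

The Dirichlet prior is conjugate to the Multinomial likelihood: each posterior αⱼ = prior αⱼ + observed count nⱼ.
Posterior concentration: (8.58, 27.95, 9.90, 34.53), total = 80.96.
Joint mode component: (α_{S4}−1)/(Σα−K) = 33.53/76.96 = 0.4357.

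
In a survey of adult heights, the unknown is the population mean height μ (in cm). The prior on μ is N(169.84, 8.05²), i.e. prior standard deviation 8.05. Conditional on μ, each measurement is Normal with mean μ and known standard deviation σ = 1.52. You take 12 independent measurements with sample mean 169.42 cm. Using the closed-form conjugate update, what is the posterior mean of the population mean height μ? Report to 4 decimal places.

For Normal data with known variance σ², a Normal(μ₀, σ₀²) prior on μ is conjugate. Posterior precision = 1/σ₀² + n/σ²; posterior mean is the precision-weighted average of μ₀ and x̄.
n·x̄ = 12·169.42 = 2033.04.
σ₀² = 8.05² = 64.8025, σ² = 1.52² = 2.3104; σ² + n·σ₀² = 2.3104 + 12·64.8025 = 779.9404.
Posterior mean = (μ₀/σ₀² + n·x̄/σ²)/(1/σ₀² + n/σ²) = (σ²·μ₀ + σ₀²·n·x̄)/(σ² + n·σ₀²) = (2.3104·169.84 + 64.8025·2033.04)/779.9404 = 132138.472936/779.9404 = 169.4212.

169.4212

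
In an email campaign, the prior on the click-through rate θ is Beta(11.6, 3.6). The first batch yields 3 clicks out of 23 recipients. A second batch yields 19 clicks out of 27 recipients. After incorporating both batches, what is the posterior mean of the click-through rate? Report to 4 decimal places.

The Beta prior is conjugate to a Binomial/Bernoulli likelihood; the update adds successes to α and failures to β.
After batch 1: Beta(11.6+3, 3.6+20) = Beta(14.6, 23.6).
After batch 2: Beta(14.6+19, 23.6+8) = Beta(33.6, 31.6).
Posterior mean = α/(α+β) = 33.6/65.2 = 0.5153.

0.5153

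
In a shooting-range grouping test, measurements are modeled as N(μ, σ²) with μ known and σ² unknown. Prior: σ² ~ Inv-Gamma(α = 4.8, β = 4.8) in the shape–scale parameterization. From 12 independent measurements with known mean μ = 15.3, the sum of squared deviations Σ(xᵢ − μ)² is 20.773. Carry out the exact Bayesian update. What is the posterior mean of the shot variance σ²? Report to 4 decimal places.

1.5496

With known mean μ and an Inverse-Gamma(α, β) prior on σ², the Normal likelihood is conjugate: posterior is Inv-Gamma(α + n/2, β + Σ(xᵢ−μ)²/2).
Posterior: Inv-Gamma(4.8 + 12/2, 4.8 + 20.773/2) = Inv-Gamma(10.80, 15.1865).
E[σ²|data] = β/(α−1) = 15.1865/9.80 = 1.5496.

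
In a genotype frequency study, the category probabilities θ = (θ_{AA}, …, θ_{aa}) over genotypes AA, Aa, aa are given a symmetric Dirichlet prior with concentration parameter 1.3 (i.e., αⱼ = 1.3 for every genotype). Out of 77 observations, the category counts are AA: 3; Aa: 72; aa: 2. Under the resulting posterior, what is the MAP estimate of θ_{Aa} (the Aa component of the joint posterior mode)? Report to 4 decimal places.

0.9281

The Dirichlet prior is conjugate to the Multinomial likelihood: each posterior αⱼ = prior αⱼ + observed count nⱼ.
Posterior concentration: (4.3, 73.3, 3.3), total = 80.9.
Joint mode component: (α_{Aa}−1)/(Σα−K) = 72.3/77.9 = 0.9281.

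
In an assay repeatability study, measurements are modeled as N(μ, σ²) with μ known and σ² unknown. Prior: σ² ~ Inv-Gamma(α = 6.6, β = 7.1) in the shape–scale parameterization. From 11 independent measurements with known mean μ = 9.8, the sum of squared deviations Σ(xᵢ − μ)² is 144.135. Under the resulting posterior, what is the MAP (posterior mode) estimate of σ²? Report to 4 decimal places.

With known mean μ and an Inverse-Gamma(α, β) prior on σ², the Normal likelihood is conjugate: posterior is Inv-Gamma(α + n/2, β + Σ(xᵢ−μ)²/2).
Posterior: Inv-Gamma(6.6 + 11/2, 7.1 + 144.135/2) = Inv-Gamma(12.10, 79.1675).
Mode = β/(α+1) = 79.1675/13.10 = 6.0433.

6.0433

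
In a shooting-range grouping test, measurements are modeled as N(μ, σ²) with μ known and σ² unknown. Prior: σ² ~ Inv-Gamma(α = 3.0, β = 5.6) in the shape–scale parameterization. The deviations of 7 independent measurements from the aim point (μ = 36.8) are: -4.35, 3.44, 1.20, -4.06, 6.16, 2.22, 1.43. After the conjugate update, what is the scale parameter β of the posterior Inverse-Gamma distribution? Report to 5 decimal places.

52.39930

With known mean μ and an Inverse-Gamma(α, β) prior on σ², the Normal likelihood is conjugate: posterior is Inv-Gamma(α + n/2, β + Σ(xᵢ−μ)²/2).
Σ(xᵢ−μ)² = (-4.35)² + (3.44)² + (1.20)² + (-4.06)² + (6.16)² + (2.22)² + (1.43)² = 93.5986.
Posterior: Inv-Gamma(3.0 + 7/2, 5.6 + 93.5986/2) = Inv-Gamma(6.50, 52.39930).
Posterior β = 52.39930.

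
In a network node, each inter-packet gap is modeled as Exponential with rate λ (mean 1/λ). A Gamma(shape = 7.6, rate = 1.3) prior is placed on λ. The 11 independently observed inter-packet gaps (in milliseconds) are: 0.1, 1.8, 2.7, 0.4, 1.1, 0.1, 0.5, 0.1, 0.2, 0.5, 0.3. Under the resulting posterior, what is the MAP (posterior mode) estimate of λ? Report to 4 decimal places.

1.9341

With a Gamma(shape α, rate β) prior on the exponential rate λ, the posterior after n observations with total T = Σxᵢ is Gamma(α+n, β+T).
Sum of observations T = 7.8 milliseconds; n = 11.
Posterior: Gamma(7.6+11, 1.3+7.8) = Gamma(18.6, 9.1).
Mode = (α−1)/β = 1.9341.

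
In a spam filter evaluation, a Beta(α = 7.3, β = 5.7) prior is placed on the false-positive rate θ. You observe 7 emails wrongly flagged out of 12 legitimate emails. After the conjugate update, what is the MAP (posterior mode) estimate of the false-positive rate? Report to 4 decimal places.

The Beta prior is conjugate to a Binomial/Bernoulli likelihood; the update adds successes to α and failures to β.
Posterior: Beta(α+k, β+n−k) = Beta(7.3+7, 5.7+5) = Beta(14.3, 10.7).
Mode of Beta(a,b) for a,b>1 is (a−1)/(a+b−2) = 13.3/23.0 = 0.5783.

0.5783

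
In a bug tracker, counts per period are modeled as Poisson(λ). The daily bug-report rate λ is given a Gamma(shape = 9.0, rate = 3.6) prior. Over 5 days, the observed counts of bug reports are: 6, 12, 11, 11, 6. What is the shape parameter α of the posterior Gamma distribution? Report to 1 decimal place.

With a Gamma(shape α, rate β) prior, the Poisson likelihood is conjugate: the posterior is Gamma(α + ΣXᵢ, β + n).
Sum of counts S = 46 over n = 5 days.
Posterior: Gamma(α+S, β+n) = Gamma(9.0+46, 3.6+5) = Gamma(55.0, 8.6).
Posterior α = 55.0.

55.0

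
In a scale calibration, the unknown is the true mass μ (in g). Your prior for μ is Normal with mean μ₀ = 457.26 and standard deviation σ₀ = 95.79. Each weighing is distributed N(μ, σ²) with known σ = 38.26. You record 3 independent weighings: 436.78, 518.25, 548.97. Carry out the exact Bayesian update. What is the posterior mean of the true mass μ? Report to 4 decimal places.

499.1080

For Normal data with known variance σ², a Normal(μ₀, σ₀²) prior on μ is conjugate. Posterior precision = 1/σ₀² + n/σ²; posterior mean is the precision-weighted average of μ₀ and x̄.
Σxᵢ = 436.78 + 518.25 + 548.97 = 1504, so n·x̄ = 1504.
σ₀² = 95.79² = 9175.7241, σ² = 38.26² = 1463.8276; σ² + n·σ₀² = 1463.8276 + 3·9175.7241 = 28990.9999.
Posterior mean = (μ₀/σ₀² + n·x̄/σ²)/(1/σ₀² + n/σ²) = (σ²·μ₀ + σ₀²·n·x̄)/(σ² + n·σ₀²) = (1463.8276·457.26 + 9175.7241·1504)/28990.9999 = 14469638.854776/28990.9999 = 499.1080.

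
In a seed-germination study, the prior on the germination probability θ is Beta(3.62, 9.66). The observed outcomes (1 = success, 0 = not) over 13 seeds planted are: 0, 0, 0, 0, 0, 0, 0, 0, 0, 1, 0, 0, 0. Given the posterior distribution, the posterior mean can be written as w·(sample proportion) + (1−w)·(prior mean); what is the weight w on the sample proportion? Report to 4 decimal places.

0.4947

The Beta prior is conjugate to a Binomial/Bernoulli likelihood; the update adds successes to α and failures to β.
Posterior mean = (α₀+k)/(α₀+β₀+n) = [n/(α₀+β₀+n)]·(k/n) + [(α₀+β₀)/(α₀+β₀+n)]·α₀/(α₀+β₀), so only n and the prior enter the weight.
The weight on the data is w = n/(α₀+β₀+n) = 13/(3.62+9.66+13) = 13/26.28 = 0.4947.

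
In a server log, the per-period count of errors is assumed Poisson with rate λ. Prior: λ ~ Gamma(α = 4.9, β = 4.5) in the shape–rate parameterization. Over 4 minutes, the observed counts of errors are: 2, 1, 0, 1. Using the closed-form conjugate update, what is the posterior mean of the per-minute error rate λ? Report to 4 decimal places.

With a Gamma(shape α, rate β) prior, the Poisson likelihood is conjugate: the posterior is Gamma(α + ΣXᵢ, β + n).
Sum of counts S = 4 over n = 4 minutes.
Posterior: Gamma(α+S, β+n) = Gamma(4.9+4, 4.5+4) = Gamma(8.9, 8.5).
Posterior mean = α/β = 8.9/8.5 = 1.0471.

1.0471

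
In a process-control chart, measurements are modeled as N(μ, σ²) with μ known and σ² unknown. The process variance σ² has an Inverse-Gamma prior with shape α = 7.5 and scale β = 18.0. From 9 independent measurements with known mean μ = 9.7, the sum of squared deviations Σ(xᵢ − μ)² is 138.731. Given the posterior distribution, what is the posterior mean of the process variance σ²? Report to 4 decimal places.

7.9423

With known mean μ and an Inverse-Gamma(α, β) prior on σ², the Normal likelihood is conjugate: posterior is Inv-Gamma(α + n/2, β + Σ(xᵢ−μ)²/2).
Posterior: Inv-Gamma(7.5 + 9/2, 18.0 + 138.731/2) = Inv-Gamma(12.00, 87.3655).
E[σ²|data] = β/(α−1) = 87.3655/11.00 = 7.9423.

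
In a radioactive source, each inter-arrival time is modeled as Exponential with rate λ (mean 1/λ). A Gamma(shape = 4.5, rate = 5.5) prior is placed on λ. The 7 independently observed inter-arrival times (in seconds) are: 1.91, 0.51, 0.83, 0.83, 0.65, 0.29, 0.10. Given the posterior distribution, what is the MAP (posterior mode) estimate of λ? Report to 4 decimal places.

With a Gamma(shape α, rate β) prior on the exponential rate λ, the posterior after n observations with total T = Σxᵢ is Gamma(α+n, β+T).
Sum of observations T = 5.12 seconds; n = 7.
Posterior: Gamma(4.5+7, 5.5+5.12) = Gamma(11.5, 10.62).
Mode = (α−1)/β = 0.9887.

0.9887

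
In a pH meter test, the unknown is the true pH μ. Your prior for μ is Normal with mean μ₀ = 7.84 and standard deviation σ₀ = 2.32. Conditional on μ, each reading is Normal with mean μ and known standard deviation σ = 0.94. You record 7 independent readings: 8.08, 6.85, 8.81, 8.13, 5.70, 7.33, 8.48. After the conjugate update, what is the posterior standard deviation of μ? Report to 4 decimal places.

For Normal data with known variance σ², a Normal(μ₀, σ₀²) prior on μ is conjugate. Posterior precision = 1/σ₀² + n/σ²; posterior mean is the precision-weighted average of μ₀ and x̄.
σ₀² = 2.32² = 5.3824, σ² = 0.94² = 0.8836; σ² + n·σ₀² = 0.8836 + 7·5.3824 = 38.5604.
Posterior precision = 1/σ₀² + n/σ² = 1/5.3824 + 7/0.8836 = (σ² + n·σ₀²)/(σ₀²σ²) = 38.5604/(5.3824·0.8836); posterior variance σₙ² = σ₀²σ²/(σ² + n·σ₀²) = 5.3824·0.8836/38.5604 = 0.123336.
Posterior SD = √σₙ² = √(5.3824·0.8836/38.5604) = 0.3512.

0.3512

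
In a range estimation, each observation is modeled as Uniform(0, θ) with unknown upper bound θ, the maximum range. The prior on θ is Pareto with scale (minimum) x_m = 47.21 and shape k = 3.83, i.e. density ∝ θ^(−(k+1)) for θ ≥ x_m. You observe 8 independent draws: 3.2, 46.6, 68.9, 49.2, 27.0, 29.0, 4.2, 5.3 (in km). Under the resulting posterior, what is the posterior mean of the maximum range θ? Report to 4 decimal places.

A Pareto(scale x_m, shape k) prior on the upper bound θ of Uniform(0, θ) is conjugate: posterior is Pareto(max(x_m, max xᵢ), k + n).
Sample maximum = 68.9; prior scale x_m = 47.21 → posterior scale = max = 68.90.
Posterior shape = 3.83 + 8 = 11.83.
E[θ|data] = k·x_m/(k−1) = 11.83·68.90/10.83 = 75.2620.

75.2620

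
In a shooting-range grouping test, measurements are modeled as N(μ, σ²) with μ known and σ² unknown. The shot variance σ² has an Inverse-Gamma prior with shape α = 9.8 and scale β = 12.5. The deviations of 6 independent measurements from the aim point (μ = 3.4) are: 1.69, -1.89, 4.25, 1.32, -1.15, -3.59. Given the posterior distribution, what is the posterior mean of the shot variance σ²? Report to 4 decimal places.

With known mean μ and an Inverse-Gamma(α, β) prior on σ², the Normal likelihood is conjugate: posterior is Inv-Gamma(α + n/2, β + Σ(xᵢ−μ)²/2).
Σ(xᵢ−μ)² = (1.69)² + (-1.89)² + (4.25)² + (1.32)² + (-1.15)² + (-3.59)² = 40.4437.
Posterior: Inv-Gamma(9.8 + 6/2, 12.5 + 40.4437/2) = Inv-Gamma(12.80, 32.72185).
E[σ²|data] = β/(α−1) = 32.72185/11.80 = 2.7730.

2.7730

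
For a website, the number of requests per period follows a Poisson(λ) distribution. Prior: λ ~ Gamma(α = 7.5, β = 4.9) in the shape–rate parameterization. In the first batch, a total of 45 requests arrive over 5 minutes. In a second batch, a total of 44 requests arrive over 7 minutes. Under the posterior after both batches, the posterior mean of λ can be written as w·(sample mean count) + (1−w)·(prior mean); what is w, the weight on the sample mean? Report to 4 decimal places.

0.7101

With a Gamma(shape α, rate β) prior, the Poisson likelihood is conjugate: the posterior is Gamma(α + ΣXᵢ, β + n).
Total number of minutes: n = 5 + 7 = 12.
Posterior mean = (α₀+S)/(β₀+n) = [n/(β₀+n)]·(S/n) + [β₀/(β₀+n)]·(α₀/β₀), so only n and β₀ enter the weight.
Weight on data w = n/(β₀+n) = 12/(4.9+12) = 12/16.9 = 0.7101.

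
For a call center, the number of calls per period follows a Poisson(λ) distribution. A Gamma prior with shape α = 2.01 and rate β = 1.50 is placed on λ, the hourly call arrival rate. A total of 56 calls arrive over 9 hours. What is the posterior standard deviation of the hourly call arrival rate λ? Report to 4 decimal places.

0.7254

With a Gamma(shape α, rate β) prior, the Poisson likelihood is conjugate: the posterior is Gamma(α + ΣXᵢ, β + n).
Posterior: Gamma(α+S, β+n) = Gamma(2.01+56, 1.50+9) = Gamma(58.01, 10.50).
SD = √α/β = √58.01/10.50 = 0.7254.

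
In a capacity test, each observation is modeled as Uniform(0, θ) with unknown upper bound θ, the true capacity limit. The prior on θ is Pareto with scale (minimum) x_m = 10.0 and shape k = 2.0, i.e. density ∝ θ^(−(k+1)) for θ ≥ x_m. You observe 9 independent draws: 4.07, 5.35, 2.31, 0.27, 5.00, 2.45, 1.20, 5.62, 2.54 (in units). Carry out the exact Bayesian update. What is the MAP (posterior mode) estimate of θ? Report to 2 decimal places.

10.00

A Pareto(scale x_m, shape k) prior on the upper bound θ of Uniform(0, θ) is conjugate: posterior is Pareto(max(x_m, max xᵢ), k + n).
Sample maximum = 5.62; prior scale x_m = 10.0 → posterior scale = max = 10.00.
Posterior shape = 2.0 + 9 = 11.0.
The Pareto density is decreasing on [x_m, ∞), so the mode is x_m = 10.00.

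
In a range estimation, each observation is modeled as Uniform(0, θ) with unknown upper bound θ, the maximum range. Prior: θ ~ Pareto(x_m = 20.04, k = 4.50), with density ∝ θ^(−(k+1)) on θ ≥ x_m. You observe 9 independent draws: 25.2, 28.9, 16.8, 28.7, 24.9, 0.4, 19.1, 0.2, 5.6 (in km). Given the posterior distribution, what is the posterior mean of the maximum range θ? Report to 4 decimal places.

31.2120

A Pareto(scale x_m, shape k) prior on the upper bound θ of Uniform(0, θ) is conjugate: posterior is Pareto(max(x_m, max xᵢ), k + n).
Sample maximum = 28.9; prior scale x_m = 20.04 → posterior scale = max = 28.90.
Posterior shape = 4.50 + 9 = 13.50.
E[θ|data] = k·x_m/(k−1) = 13.50·28.90/12.50 = 31.2120.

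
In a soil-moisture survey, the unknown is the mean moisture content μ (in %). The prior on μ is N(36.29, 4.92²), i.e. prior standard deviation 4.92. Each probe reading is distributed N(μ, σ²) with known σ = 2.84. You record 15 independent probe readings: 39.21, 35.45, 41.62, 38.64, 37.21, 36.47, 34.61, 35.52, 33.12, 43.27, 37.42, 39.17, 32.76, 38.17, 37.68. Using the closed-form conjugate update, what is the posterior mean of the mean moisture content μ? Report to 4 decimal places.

37.3315

For Normal data with known variance σ², a Normal(μ₀, σ₀²) prior on μ is conjugate. Posterior precision = 1/σ₀² + n/σ²; posterior mean is the precision-weighted average of μ₀ and x̄.
Σxᵢ = 39.21 + 35.45 + 41.62 + 38.64 + 37.21 + 36.47 + 34.61 + 35.52 + 33.12 + 43.27 + 37.42 + 39.17 + 32.76 + 38.17 + 37.68 = 560.32, so n·x̄ = 560.32.
σ₀² = 4.92² = 24.2064, σ² = 2.84² = 8.0656; σ² + n·σ₀² = 8.0656 + 15·24.2064 = 371.1616.
Posterior mean = (μ₀/σ₀² + n·x̄/σ²)/(1/σ₀² + n/σ²) = (σ²·μ₀ + σ₀²·n·x̄)/(σ² + n·σ₀²) = (8.0656·36.29 + 24.2064·560.32)/371.1616 = 13856.030672/371.1616 = 37.3315.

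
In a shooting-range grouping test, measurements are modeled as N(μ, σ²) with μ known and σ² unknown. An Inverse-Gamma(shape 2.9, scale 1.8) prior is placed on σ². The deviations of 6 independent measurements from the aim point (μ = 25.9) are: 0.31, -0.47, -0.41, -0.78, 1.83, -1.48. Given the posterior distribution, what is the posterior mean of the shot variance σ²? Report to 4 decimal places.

1.0442

With known mean μ and an Inverse-Gamma(α, β) prior on σ², the Normal likelihood is conjugate: posterior is Inv-Gamma(α + n/2, β + Σ(xᵢ−μ)²/2).
Σ(xᵢ−μ)² = (0.31)² + (-0.47)² + (-0.41)² + (-0.78)² + (1.83)² + (-1.48)² = 6.6328.
Posterior: Inv-Gamma(2.9 + 6/2, 1.8 + 6.6328/2) = Inv-Gamma(5.90, 5.11640).
E[σ²|data] = β/(α−1) = 5.11640/4.90 = 1.0442.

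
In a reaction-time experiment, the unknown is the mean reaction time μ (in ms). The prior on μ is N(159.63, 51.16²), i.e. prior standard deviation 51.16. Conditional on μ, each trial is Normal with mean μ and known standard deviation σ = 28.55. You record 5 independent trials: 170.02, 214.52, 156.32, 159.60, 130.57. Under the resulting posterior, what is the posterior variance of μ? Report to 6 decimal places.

For Normal data with known variance σ², a Normal(μ₀, σ₀²) prior on μ is conjugate. Posterior precision = 1/σ₀² + n/σ²; posterior mean is the precision-weighted average of μ₀ and x̄.
σ₀² = 51.16² = 2617.3456, σ² = 28.55² = 815.1025; σ² + n·σ₀² = 815.1025 + 5·2617.3456 = 13901.8305.
Posterior precision = 1/σ₀² + n/σ² = 1/2617.3456 + 5/815.1025 = (σ² + n·σ₀²)/(σ₀²σ²) = 13901.8305/(2617.3456·815.1025); posterior variance σₙ² = σ₀²σ²/(σ² + n·σ₀²) = 2617.3456·815.1025/13901.8305 = 153.462160.

153.462160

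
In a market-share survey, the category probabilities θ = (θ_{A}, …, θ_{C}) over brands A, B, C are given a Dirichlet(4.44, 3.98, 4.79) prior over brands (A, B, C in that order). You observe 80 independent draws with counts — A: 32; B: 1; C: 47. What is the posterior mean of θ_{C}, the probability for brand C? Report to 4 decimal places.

0.5556

The Dirichlet prior is conjugate to the Multinomial likelihood: each posterior αⱼ = prior αⱼ + observed count nⱼ.
Posterior concentration: (36.44, 4.98, 51.79), total = 93.21.
E[θ_{C}|data] = α_{C}/Σα = 51.79/93.21 = 0.5556.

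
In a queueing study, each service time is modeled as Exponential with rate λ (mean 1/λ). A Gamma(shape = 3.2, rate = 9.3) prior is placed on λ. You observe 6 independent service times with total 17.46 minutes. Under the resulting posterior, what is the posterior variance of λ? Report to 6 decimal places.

With a Gamma(shape α, rate β) prior on the exponential rate λ, the posterior after n observations with total T = Σxᵢ is Gamma(α+n, β+T).
Posterior: Gamma(3.2+6, 9.3+17.46) = Gamma(9.2, 26.76).
Var = α/β² = 0.012847.

0.012847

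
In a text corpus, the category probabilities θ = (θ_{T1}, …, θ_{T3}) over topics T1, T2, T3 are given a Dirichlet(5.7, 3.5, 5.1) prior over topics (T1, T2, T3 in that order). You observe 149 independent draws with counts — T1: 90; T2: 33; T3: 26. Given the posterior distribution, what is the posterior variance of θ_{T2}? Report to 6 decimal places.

0.001056

The Dirichlet prior is conjugate to the Multinomial likelihood: each posterior αⱼ = prior αⱼ + observed count nⱼ.
Posterior concentration: (95.7, 36.5, 31.1), total = 163.3.
Var[θ_j] = α_j(Σα−α_j)/((Σα)²(Σα+1)) = 36.5·126.8/(163.3²·164.3) = 0.001056.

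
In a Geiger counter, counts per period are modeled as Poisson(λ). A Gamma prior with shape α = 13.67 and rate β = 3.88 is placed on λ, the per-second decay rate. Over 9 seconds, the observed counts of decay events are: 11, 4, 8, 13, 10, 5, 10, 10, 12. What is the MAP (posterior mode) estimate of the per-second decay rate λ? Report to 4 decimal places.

With a Gamma(shape α, rate β) prior, the Poisson likelihood is conjugate: the posterior is Gamma(α + ΣXᵢ, β + n).
Sum of counts S = 83 over n = 9 seconds.
Posterior: Gamma(α+S, β+n) = Gamma(13.67+83, 3.88+9) = Gamma(96.67, 12.88).
Mode of Gamma(α,β) for α≥1 is (α−1)/β = 95.67/12.88 = 7.4278.

7.4278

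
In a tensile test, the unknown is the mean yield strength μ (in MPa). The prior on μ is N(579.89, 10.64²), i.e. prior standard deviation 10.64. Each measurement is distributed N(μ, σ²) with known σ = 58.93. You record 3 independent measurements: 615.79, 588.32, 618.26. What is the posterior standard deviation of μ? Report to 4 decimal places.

10.1550

For Normal data with known variance σ², a Normal(μ₀, σ₀²) prior on μ is conjugate. Posterior precision = 1/σ₀² + n/σ²; posterior mean is the precision-weighted average of μ₀ and x̄.
σ₀² = 10.64² = 113.2096, σ² = 58.93² = 3472.7449; σ² + n·σ₀² = 3472.7449 + 3·113.2096 = 3812.3737.
Posterior precision = 1/σ₀² + n/σ² = 1/113.2096 + 3/3472.7449 = (σ² + n·σ₀²)/(σ₀²σ²) = 3812.3737/(113.2096·3472.7449); posterior variance σₙ² = σ₀²σ²/(σ² + n·σ₀²) = 113.2096·3472.7449/3812.3737 = 103.124219.
Posterior SD = √σₙ² = √(113.2096·3472.7449/3812.3737) = 10.1550.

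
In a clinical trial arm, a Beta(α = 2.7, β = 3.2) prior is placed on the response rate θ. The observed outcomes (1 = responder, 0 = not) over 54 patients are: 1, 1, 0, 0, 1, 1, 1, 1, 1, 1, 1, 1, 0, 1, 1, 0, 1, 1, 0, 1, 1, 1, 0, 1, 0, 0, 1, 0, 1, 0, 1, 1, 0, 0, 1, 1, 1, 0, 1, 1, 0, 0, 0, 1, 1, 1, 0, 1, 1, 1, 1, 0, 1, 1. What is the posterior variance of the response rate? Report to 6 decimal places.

0.003755

The Beta prior is conjugate to a Binomial/Bernoulli likelihood; the update adds successes to α and failures to β.
Posterior: Beta(α+k, β+n−k) = Beta(2.7+36, 3.2+18) = Beta(38.7, 21.2).
Var = αβ/((α+β)²(α+β+1)) = 38.7·21.2/(59.9²·60.9) = 0.003755.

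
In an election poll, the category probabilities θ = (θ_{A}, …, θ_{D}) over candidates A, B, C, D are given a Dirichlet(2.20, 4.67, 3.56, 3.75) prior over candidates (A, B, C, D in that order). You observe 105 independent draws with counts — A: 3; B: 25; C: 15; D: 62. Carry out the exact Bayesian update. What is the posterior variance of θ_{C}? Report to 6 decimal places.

0.001094

The Dirichlet prior is conjugate to the Multinomial likelihood: each posterior αⱼ = prior αⱼ + observed count nⱼ.
Posterior concentration: (5.20, 29.67, 18.56, 65.75), total = 119.18.
Var[θ_j] = α_j(Σα−α_j)/((Σα)²(Σα+1)) = 18.56·100.62/(119.18²·120.18) = 0.001094.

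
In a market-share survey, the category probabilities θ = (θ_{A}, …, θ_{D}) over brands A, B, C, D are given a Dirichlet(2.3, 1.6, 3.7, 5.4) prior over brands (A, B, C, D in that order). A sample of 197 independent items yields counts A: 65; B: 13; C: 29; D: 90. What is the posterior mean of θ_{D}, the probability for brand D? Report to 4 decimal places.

0.4543

The Dirichlet prior is conjugate to the Multinomial likelihood: each posterior αⱼ = prior αⱼ + observed count nⱼ.
Posterior concentration: (67.3, 14.6, 32.7, 95.4), total = 210.0.
E[θ_{D}|data] = α_{D}/Σα = 95.4/210.0 = 0.4543.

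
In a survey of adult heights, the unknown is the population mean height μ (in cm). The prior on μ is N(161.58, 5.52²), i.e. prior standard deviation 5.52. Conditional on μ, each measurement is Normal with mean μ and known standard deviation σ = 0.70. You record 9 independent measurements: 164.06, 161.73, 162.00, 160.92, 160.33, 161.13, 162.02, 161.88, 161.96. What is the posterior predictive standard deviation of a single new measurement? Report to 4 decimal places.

0.7378

For Normal data with known variance σ², a Normal(μ₀, σ₀²) prior on μ is conjugate. Posterior precision = 1/σ₀² + n/σ²; posterior mean is the precision-weighted average of μ₀ and x̄.
σ₀² = 5.52² = 30.4704, σ² = 0.70² = 0.49; σ² + n·σ₀² = 0.49 + 9·30.4704 = 274.7236.
Posterior precision = 1/σ₀² + n/σ² = 1/30.4704 + 9/0.49 = (σ² + n·σ₀²)/(σ₀²σ²) = 274.7236/(30.4704·0.49); posterior variance σₙ² = σ₀²σ²/(σ² + n·σ₀²) = 30.4704·0.49/274.7236 = 0.054347.
Predictive variance for one new observation = σₙ² + σ² = 30.4704·0.49/274.7236 + 0.49 = σ²·(σ₀² + 274.7236)/274.7236 = 0.49·305.194/274.7236 = 0.544347; SD = √(0.49·305.194/274.7236) = 0.7378.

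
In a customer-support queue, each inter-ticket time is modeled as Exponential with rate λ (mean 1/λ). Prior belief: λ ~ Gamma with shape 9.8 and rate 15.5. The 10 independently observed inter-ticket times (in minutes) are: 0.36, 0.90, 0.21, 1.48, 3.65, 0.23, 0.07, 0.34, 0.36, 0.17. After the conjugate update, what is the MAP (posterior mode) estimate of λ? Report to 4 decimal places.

With a Gamma(shape α, rate β) prior on the exponential rate λ, the posterior after n observations with total T = Σxᵢ is Gamma(α+n, β+T).
Sum of observations T = 7.77 minutes; n = 10.
Posterior: Gamma(9.8+10, 15.5+7.77) = Gamma(19.8, 23.27).
Mode = (α−1)/β = 0.8079.

0.8079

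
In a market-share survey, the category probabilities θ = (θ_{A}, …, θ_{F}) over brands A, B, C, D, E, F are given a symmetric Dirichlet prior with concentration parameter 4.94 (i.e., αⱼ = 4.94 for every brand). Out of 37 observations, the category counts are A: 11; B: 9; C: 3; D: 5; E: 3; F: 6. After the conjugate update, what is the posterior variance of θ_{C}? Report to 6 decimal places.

0.001552

The Dirichlet prior is conjugate to the Multinomial likelihood: each posterior αⱼ = prior αⱼ + observed count nⱼ.
Posterior concentration: (15.94, 13.94, 7.94, 9.94, 7.94, 10.94), total = 66.64.
Var[θ_j] = α_j(Σα−α_j)/((Σα)²(Σα+1)) = 7.94·58.70/(66.64²·67.64) = 0.001552.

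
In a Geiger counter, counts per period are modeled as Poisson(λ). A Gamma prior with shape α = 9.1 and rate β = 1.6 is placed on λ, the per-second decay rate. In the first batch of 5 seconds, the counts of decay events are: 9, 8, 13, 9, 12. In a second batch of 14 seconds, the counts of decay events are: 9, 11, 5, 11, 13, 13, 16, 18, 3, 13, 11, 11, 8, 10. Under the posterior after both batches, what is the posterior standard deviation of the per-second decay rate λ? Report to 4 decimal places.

With a Gamma(shape α, rate β) prior, the Poisson likelihood is conjugate: the posterior is Gamma(α + ΣXᵢ, β + n).
Batch 1: sum of counts S = 51 over n = 5 seconds.
After batch 1: Gamma(α+S, β+n) = Gamma(9.1+51, 1.6+5) = Gamma(60.1, 6.6).
Batch 2: sum of counts S = 152 over n = 14 seconds.
After batch 2: Gamma(α+S, β+n) = Gamma(60.1+152, 6.6+14) = Gamma(212.1, 20.6).
SD = √α/β = √212.1/20.6 = 0.7070.

0.7070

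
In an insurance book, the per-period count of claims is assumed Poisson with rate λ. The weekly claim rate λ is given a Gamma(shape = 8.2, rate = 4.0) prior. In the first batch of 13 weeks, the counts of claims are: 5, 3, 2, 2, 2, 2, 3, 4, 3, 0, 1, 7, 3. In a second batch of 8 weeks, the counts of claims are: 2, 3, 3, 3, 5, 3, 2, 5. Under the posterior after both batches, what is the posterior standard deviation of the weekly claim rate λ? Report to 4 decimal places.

With a Gamma(shape α, rate β) prior, the Poisson likelihood is conjugate: the posterior is Gamma(α + ΣXᵢ, β + n).
Batch 1: sum of counts S = 37 over n = 13 weeks.
After batch 1: Gamma(α+S, β+n) = Gamma(8.2+37, 4.0+13) = Gamma(45.2, 17.0).
Batch 2: sum of counts S = 26 over n = 8 weeks.
After batch 2: Gamma(α+S, β+n) = Gamma(45.2+26, 17.0+8) = Gamma(71.2, 25.0).
SD = √α/β = √71.2/25.0 = 0.3375.

0.3375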